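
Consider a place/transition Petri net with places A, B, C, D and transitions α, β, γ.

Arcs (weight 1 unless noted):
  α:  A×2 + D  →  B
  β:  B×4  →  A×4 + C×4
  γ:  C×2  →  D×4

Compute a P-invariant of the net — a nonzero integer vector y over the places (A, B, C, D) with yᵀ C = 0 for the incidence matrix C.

Incidence matrix C (rows=places, cols=transitions):
        α    β    γ
    A  -2    4    0
    B   1   -4    0
    C   0    4   -2
    D  -1    0    4

Candidate y = [1, 3, 2, 1]; check y·C column-wise:
  col α: 1·-2 + 3·1 + 2·0 + 1·-1 = 0
  col β: 1·4 + 3·-4 + 2·4 + 1·0 = 0
  col γ: 1·0 + 3·0 + 2·-2 + 1·4 = 0

y = (A:1, B:3, C:2, D:1)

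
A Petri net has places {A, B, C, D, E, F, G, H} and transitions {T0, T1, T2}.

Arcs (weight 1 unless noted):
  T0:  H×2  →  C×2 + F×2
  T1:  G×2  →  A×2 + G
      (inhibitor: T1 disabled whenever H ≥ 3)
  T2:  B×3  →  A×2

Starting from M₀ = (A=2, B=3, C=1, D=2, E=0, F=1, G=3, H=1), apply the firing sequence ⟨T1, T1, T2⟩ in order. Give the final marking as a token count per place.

(A=8, B=0, C=1, D=2, E=0, F=1, G=1, H=1)

step 1: fire T1:  (A=2, B=3, C=1, D=2, E=0, F=1, G=3, H=1) → (A=4, B=3, C=1, D=2, E=0, F=1, G=2, H=1)
step 2: fire T1:  (A=4, B=3, C=1, D=2, E=0, F=1, G=2, H=1) → (A=6, B=3, C=1, D=2, E=0, F=1, G=1, H=1)
step 3: fire T2:  (A=6, B=3, C=1, D=2, E=0, F=1, G=1, H=1) → (A=8, B=0, C=1, D=2, E=0, F=1, G=1, H=1)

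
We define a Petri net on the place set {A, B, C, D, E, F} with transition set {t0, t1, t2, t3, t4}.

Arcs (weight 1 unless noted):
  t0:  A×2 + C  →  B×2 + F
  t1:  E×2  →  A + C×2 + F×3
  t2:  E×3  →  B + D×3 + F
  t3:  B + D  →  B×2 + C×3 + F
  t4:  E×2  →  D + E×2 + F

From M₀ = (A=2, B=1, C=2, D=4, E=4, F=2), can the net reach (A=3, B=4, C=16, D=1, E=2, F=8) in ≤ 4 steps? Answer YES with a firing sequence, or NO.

depth 0: 1 marking
depth 1: 6 markings reached so far
depth 2: 18 markings reached so far
depth 3: 38 markings reached so far
depth 4: 67 markings reached so far
target is not among the 67 markings reachable within 4 steps

NO — not reachable within 4 firings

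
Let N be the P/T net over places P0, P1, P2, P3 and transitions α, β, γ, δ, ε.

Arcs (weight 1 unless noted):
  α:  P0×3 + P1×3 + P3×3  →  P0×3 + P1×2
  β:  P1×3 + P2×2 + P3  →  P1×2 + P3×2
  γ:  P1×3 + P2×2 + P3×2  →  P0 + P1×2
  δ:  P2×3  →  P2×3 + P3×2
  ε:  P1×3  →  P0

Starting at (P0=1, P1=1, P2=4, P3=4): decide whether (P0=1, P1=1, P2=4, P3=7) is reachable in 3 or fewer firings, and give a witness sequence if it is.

depth 0: 1 marking
depth 1: 2 markings reached so far
depth 2: 3 markings reached so far
depth 3: 4 markings reached so far
target is not among the 4 markings reachable within 3 steps

NO — not reachable within 3 firings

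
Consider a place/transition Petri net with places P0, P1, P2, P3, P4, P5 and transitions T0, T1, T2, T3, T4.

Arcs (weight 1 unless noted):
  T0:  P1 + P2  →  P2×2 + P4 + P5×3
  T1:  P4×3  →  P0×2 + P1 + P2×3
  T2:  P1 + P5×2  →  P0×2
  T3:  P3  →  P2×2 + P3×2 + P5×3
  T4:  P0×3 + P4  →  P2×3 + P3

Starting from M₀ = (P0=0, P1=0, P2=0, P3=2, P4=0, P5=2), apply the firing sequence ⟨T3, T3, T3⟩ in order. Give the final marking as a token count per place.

(P0=0, P1=0, P2=6, P3=5, P4=0, P5=11)

step 1: fire T3:  (P0=0, P1=0, P2=0, P3=2, P4=0, P5=2) → (P0=0, P1=0, P2=2, P3=3, P4=0, P5=5)
step 2: fire T3:  (P0=0, P1=0, P2=2, P3=3, P4=0, P5=5) → (P0=0, P1=0, P2=4, P3=4, P4=0, P5=8)
step 3: fire T3:  (P0=0, P1=0, P2=4, P3=4, P4=0, P5=8) → (P0=0, P1=0, P2=6, P3=5, P4=0, P5=11)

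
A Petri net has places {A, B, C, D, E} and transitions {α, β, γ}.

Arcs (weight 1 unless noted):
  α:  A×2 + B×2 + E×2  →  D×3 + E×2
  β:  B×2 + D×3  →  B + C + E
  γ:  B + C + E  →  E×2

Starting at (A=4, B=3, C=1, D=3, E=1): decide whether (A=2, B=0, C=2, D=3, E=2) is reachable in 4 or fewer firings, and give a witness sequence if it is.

YES — reachable via ⟨β, α⟩ (2 firings)

step 1: fire β:  (A=4, B=3, C=1, D=3, E=1) → (A=4, B=2, C=2, D=0, E=2)
step 2: fire α:  (A=4, B=2, C=2, D=0, E=2) → (A=2, B=0, C=2, D=3, E=2)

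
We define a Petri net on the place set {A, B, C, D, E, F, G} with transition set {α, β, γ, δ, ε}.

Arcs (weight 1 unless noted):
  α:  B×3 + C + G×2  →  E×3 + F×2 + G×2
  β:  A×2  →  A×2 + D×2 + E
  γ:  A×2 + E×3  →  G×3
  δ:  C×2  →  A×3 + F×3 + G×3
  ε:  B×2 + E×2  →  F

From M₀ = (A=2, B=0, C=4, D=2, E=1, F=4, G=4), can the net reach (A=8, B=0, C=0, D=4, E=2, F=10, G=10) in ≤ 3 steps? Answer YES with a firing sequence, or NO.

YES — reachable via ⟨β, δ, δ⟩ (3 firings)

step 1: fire β:  (A=2, B=0, C=4, D=2, E=1, F=4, G=4) → (A=2, B=0, C=4, D=4, E=2, F=4, G=4)
step 2: fire δ:  (A=2, B=0, C=4, D=4, E=2, F=4, G=4) → (A=5, B=0, C=2, D=4, E=2, F=7, G=7)
step 3: fire δ:  (A=5, B=0, C=2, D=4, E=2, F=7, G=7) → (A=8, B=0, C=0, D=4, E=2, F=10, G=10)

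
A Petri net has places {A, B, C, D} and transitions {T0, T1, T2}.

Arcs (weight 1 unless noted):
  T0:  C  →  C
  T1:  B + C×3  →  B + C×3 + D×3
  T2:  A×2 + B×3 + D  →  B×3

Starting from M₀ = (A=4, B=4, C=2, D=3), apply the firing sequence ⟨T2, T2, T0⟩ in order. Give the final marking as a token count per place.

step 1: fire T2:  (A=4, B=4, C=2, D=3) → (A=2, B=4, C=2, D=2)
step 2: fire T2:  (A=2, B=4, C=2, D=2) → (A=0, B=4, C=2, D=1)
step 3: fire T0:  (A=0, B=4, C=2, D=1) → (A=0, B=4, C=2, D=1)

(A=0, B=4, C=2, D=1)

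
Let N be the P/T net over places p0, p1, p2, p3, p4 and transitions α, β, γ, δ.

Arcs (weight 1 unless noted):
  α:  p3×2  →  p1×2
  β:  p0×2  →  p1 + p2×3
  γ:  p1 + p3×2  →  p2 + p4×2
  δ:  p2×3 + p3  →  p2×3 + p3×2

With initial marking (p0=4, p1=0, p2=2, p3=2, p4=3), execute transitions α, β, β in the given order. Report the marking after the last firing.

(p0=0, p1=4, p2=8, p3=0, p4=3)

step 1: fire α:  (p0=4, p1=0, p2=2, p3=2, p4=3) → (p0=4, p1=2, p2=2, p3=0, p4=3)
step 2: fire β:  (p0=4, p1=2, p2=2, p3=0, p4=3) → (p0=2, p1=3, p2=5, p3=0, p4=3)
step 3: fire β:  (p0=2, p1=3, p2=5, p3=0, p4=3) → (p0=0, p1=4, p2=8, p3=0, p4=3)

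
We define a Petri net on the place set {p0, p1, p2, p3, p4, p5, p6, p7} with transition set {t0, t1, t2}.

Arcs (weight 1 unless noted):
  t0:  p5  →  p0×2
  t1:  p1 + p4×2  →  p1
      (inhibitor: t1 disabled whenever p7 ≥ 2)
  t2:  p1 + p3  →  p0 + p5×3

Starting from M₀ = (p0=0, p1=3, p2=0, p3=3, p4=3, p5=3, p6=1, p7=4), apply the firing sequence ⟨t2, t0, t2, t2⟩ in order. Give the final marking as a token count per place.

step 1: fire t2:  (p0=0, p1=3, p2=0, p3=3, p4=3, p5=3, p6=1, p7=4) → (p0=1, p1=2, p2=0, p3=2, p4=3, p5=6, p6=1, p7=4)
step 2: fire t0:  (p0=1, p1=2, p2=0, p3=2, p4=3, p5=6, p6=1, p7=4) → (p0=3, p1=2, p2=0, p3=2, p4=3, p5=5, p6=1, p7=4)
step 3: fire t2:  (p0=3, p1=2, p2=0, p3=2, p4=3, p5=5, p6=1, p7=4) → (p0=4, p1=1, p2=0, p3=1, p4=3, p5=8, p6=1, p7=4)
step 4: fire t2:  (p0=4, p1=1, p2=0, p3=1, p4=3, p5=8, p6=1, p7=4) → (p0=5, p1=0, p2=0, p3=0, p4=3, p5=11, p6=1, p7=4)

(p0=5, p1=0, p2=0, p3=0, p4=3, p5=11, p6=1, p7=4)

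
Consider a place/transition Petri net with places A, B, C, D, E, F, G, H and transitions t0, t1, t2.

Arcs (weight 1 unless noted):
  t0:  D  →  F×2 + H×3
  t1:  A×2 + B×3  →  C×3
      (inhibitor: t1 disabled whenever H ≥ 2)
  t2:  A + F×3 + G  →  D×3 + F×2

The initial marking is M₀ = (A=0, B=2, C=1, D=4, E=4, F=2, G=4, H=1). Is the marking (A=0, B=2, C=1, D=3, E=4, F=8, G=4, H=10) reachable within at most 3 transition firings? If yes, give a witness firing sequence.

depth 0: 1 marking
depth 1: 2 markings reached so far
depth 2: 3 markings reached so far
depth 3: 4 markings reached so far
target is not among the 4 markings reachable within 3 steps

NO — not reachable within 3 firings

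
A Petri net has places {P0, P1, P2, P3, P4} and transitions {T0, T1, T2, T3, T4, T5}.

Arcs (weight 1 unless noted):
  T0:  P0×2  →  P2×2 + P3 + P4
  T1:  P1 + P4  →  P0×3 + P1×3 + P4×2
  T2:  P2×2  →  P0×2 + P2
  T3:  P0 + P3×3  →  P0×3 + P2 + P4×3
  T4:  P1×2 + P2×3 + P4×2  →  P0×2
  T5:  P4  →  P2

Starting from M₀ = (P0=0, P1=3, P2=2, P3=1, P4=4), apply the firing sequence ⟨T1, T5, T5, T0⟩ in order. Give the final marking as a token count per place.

(P0=1, P1=5, P2=6, P3=2, P4=4)

step 1: fire T1:  (P0=0, P1=3, P2=2, P3=1, P4=4) → (P0=3, P1=5, P2=2, P3=1, P4=5)
step 2: fire T5:  (P0=3, P1=5, P2=2, P3=1, P4=5) → (P0=3, P1=5, P2=3, P3=1, P4=4)
step 3: fire T5:  (P0=3, P1=5, P2=3, P3=1, P4=4) → (P0=3, P1=5, P2=4, P3=1, P4=3)
step 4: fire T0:  (P0=3, P1=5, P2=4, P3=1, P4=3) → (P0=1, P1=5, P2=6, P3=2, P4=4)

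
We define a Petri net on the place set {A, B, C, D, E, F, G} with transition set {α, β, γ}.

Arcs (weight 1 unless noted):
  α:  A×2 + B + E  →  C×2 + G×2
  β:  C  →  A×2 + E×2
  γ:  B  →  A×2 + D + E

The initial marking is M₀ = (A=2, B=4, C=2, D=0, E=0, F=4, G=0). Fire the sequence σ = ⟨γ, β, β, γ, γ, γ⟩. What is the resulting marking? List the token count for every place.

step 1: fire γ:  (A=2, B=4, C=2, D=0, E=0, F=4, G=0) → (A=4, B=3, C=2, D=1, E=1, F=4, G=0)
step 2: fire β:  (A=4, B=3, C=2, D=1, E=1, F=4, G=0) → (A=6, B=3, C=1, D=1, E=3, F=4, G=0)
step 3: fire β:  (A=6, B=3, C=1, D=1, E=3, F=4, G=0) → (A=8, B=3, C=0, D=1, E=5, F=4, G=0)
step 4: fire γ:  (A=8, B=3, C=0, D=1, E=5, F=4, G=0) → (A=10, B=2, C=0, D=2, E=6, F=4, G=0)
step 5: fire γ:  (A=10, B=2, C=0, D=2, E=6, F=4, G=0) → (A=12, B=1, C=0, D=3, E=7, F=4, G=0)
step 6: fire γ:  (A=12, B=1, C=0, D=3, E=7, F=4, G=0) → (A=14, B=0, C=0, D=4, E=8, F=4, G=0)

(A=14, B=0, C=0, D=4, E=8, F=4, G=0)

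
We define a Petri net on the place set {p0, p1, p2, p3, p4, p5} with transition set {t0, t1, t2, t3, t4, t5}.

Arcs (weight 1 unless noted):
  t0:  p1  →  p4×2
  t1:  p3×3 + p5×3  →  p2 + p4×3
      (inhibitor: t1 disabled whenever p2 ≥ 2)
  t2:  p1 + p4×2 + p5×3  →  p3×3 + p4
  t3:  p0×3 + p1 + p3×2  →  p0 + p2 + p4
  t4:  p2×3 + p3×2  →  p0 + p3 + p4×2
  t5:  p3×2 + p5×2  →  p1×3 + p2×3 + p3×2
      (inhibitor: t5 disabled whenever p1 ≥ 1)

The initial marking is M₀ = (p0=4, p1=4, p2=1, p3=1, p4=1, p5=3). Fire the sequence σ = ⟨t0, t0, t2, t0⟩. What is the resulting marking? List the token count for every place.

(p0=4, p1=0, p2=1, p3=4, p4=6, p5=0)

step 1: fire t0:  (p0=4, p1=4, p2=1, p3=1, p4=1, p5=3) → (p0=4, p1=3, p2=1, p3=1, p4=3, p5=3)
step 2: fire t0:  (p0=4, p1=3, p2=1, p3=1, p4=3, p5=3) → (p0=4, p1=2, p2=1, p3=1, p4=5, p5=3)
step 3: fire t2:  (p0=4, p1=2, p2=1, p3=1, p4=5, p5=3) → (p0=4, p1=1, p2=1, p3=4, p4=4, p5=0)
step 4: fire t0:  (p0=4, p1=1, p2=1, p3=4, p4=4, p5=0) → (p0=4, p1=0, p2=1, p3=4, p4=6, p5=0)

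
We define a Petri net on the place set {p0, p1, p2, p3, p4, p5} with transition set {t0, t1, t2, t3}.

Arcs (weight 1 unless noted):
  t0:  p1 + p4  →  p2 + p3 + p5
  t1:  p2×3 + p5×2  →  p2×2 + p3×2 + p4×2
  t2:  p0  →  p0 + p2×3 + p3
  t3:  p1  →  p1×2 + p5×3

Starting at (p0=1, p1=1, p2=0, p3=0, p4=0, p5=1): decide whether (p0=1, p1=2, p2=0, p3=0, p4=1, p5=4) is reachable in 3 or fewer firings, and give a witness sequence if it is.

depth 0: 1 marking
depth 1: 3 markings reached so far
depth 2: 6 markings reached so far
depth 3: 11 markings reached so far
target is not among the 11 markings reachable within 3 steps

NO — not reachable within 3 firings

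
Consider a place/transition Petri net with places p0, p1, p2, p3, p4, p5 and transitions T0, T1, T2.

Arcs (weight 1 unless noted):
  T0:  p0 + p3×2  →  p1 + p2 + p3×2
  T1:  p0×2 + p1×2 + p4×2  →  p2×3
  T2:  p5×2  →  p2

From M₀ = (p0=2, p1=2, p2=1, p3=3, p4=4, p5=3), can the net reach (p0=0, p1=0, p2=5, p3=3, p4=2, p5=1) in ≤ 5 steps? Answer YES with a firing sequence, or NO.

step 1: fire T1:  (p0=2, p1=2, p2=1, p3=3, p4=4, p5=3) → (p0=0, p1=0, p2=4, p3=3, p4=2, p5=3)
step 2: fire T2:  (p0=0, p1=0, p2=4, p3=3, p4=2, p5=3) → (p0=0, p1=0, p2=5, p3=3, p4=2, p5=1)

YES — reachable via ⟨T1, T2⟩ (2 firings)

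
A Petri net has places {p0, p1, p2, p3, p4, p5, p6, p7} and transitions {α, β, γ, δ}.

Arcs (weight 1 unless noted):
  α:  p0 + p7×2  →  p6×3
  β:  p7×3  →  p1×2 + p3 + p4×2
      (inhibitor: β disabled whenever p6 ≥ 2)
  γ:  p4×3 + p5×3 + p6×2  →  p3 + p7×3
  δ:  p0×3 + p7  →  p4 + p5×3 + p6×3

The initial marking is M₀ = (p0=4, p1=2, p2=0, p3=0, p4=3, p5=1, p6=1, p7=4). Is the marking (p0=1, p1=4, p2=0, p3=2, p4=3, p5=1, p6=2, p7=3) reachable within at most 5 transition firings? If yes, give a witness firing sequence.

YES — reachable via ⟨β, δ, γ⟩ (3 firings)

step 1: fire β:  (p0=4, p1=2, p2=0, p3=0, p4=3, p5=1, p6=1, p7=4) → (p0=4, p1=4, p2=0, p3=1, p4=5, p5=1, p6=1, p7=1)
step 2: fire δ:  (p0=4, p1=4, p2=0, p3=1, p4=5, p5=1, p6=1, p7=1) → (p0=1, p1=4, p2=0, p3=1, p4=6, p5=4, p6=4, p7=0)
step 3: fire γ:  (p0=1, p1=4, p2=0, p3=1, p4=6, p5=4, p6=4, p7=0) → (p0=1, p1=4, p2=0, p3=2, p4=3, p5=1, p6=2, p7=3)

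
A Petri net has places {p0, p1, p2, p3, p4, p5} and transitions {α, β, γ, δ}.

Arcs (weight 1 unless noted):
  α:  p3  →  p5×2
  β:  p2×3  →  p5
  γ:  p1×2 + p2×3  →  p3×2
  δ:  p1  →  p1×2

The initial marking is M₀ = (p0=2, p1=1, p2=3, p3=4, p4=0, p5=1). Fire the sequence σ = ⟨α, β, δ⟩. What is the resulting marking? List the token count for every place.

(p0=2, p1=2, p2=0, p3=3, p4=0, p5=4)

step 1: fire α:  (p0=2, p1=1, p2=3, p3=4, p4=0, p5=1) → (p0=2, p1=1, p2=3, p3=3, p4=0, p5=3)
step 2: fire β:  (p0=2, p1=1, p2=3, p3=3, p4=0, p5=3) → (p0=2, p1=1, p2=0, p3=3, p4=0, p5=4)
step 3: fire δ:  (p0=2, p1=1, p2=0, p3=3, p4=0, p5=4) → (p0=2, p1=2, p2=0, p3=3, p4=0, p5=4)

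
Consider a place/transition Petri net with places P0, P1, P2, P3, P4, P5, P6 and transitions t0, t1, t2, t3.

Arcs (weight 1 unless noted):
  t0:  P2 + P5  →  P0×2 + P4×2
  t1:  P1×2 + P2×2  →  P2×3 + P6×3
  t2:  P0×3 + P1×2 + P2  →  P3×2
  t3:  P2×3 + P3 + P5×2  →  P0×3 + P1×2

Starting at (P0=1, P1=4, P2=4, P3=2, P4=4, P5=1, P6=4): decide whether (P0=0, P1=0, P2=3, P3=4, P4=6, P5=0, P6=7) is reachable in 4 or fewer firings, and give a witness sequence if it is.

step 1: fire t0:  (P0=1, P1=4, P2=4, P3=2, P4=4, P5=1, P6=4) → (P0=3, P1=4, P2=3, P3=2, P4=6, P5=0, P6=4)
step 2: fire t1:  (P0=3, P1=4, P2=3, P3=2, P4=6, P5=0, P6=4) → (P0=3, P1=2, P2=4, P3=2, P4=6, P5=0, P6=7)
step 3: fire t2:  (P0=3, P1=2, P2=4, P3=2, P4=6, P5=0, P6=7) → (P0=0, P1=0, P2=3, P3=4, P4=6, P5=0, P6=7)

YES — reachable via ⟨t0, t1, t2⟩ (3 firings)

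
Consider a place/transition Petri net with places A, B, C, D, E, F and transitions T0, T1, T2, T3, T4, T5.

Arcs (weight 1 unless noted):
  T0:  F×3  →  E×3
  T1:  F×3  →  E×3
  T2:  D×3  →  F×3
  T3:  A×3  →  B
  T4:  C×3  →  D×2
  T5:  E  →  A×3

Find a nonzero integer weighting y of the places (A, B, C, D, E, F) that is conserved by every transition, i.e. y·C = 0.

Incidence matrix C (rows=places, cols=transitions):
       T0   T1   T2   T3   T4   T5
    A   0    0    0   -3    0    3
    B   0    0    0    1    0    0
    C   0    0    0    0   -3    0
    D   0    0   -3    0    2    0
    E   3    3    0    0    0   -1
    F  -3   -3    3    0    0    0

Candidate y = [1, 3, 2, 3, 3, 3]; check y·C column-wise:
  col T0: 1·0 + 3·0 + 2·0 + 3·0 + 3·3 + 3·-3 = 0
  col T1: 1·0 + 3·0 + 2·0 + 3·0 + 3·3 + 3·-3 = 0
  col T2: 1·0 + 3·0 + 2·0 + 3·-3 + 3·0 + 3·3 = 0
  col T3: 1·-3 + 3·1 + 2·0 + 3·0 + 3·0 + 3·0 = 0
  col T4: 1·0 + 3·0 + 2·-3 + 3·2 + 3·0 + 3·0 = 0
  col T5: 1·3 + 3·0 + 2·0 + 3·0 + 3·-1 + 3·0 = 0

y = (A:1, B:3, C:2, D:3, E:3, F:3)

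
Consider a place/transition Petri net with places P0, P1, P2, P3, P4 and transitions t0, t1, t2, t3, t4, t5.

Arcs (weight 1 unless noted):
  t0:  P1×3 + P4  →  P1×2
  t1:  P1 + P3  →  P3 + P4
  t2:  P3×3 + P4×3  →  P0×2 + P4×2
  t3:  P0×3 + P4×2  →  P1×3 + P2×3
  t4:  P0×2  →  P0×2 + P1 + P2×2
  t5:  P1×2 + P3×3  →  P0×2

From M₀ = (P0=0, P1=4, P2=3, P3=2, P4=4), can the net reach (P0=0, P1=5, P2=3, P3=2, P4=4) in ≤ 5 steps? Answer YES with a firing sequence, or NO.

NO — not reachable within 5 firings

depth 0: 1 marking
depth 1: 3 markings reached so far
depth 2: 6 markings reached so far
depth 3: 9 markings reached so far
depth 4: 12 markings reached so far
depth 5: 12 markings reached so far
(frontier empty at depth 5; search complete)
target is not among the 12 markings reachable within 5 steps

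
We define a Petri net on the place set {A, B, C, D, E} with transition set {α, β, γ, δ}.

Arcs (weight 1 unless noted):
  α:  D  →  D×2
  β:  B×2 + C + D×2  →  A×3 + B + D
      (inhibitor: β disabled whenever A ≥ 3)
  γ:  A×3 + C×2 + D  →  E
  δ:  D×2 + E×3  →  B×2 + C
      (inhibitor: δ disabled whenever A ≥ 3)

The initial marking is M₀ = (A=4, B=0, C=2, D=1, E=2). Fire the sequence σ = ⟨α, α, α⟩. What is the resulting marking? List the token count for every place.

(A=4, B=0, C=2, D=4, E=2)

step 1: fire α:  (A=4, B=0, C=2, D=1, E=2) → (A=4, B=0, C=2, D=2, E=2)
step 2: fire α:  (A=4, B=0, C=2, D=2, E=2) → (A=4, B=0, C=2, D=3, E=2)
step 3: fire α:  (A=4, B=0, C=2, D=3, E=2) → (A=4, B=0, C=2, D=4, E=2)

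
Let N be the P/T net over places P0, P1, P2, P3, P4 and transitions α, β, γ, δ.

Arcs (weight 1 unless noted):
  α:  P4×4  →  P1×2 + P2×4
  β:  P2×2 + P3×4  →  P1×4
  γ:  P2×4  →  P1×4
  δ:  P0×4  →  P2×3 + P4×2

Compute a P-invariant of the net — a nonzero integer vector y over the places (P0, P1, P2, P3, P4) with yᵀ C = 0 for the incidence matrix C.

Incidence matrix C (rows=places, cols=transitions):
        α    β    γ    δ
   P0   0    0    0   -4
   P1   2    4    4    0
   P2   4   -2   -4    3
   P3   0   -4    0    0
   P4  -4    0    0    2

Candidate y = [3, 2, 2, 1, 3]; check y·C column-wise:
  col α: 3·0 + 2·2 + 2·4 + 1·0 + 3·-4 = 0
  col β: 3·0 + 2·4 + 2·-2 + 1·-4 + 3·0 = 0
  col γ: 3·0 + 2·4 + 2·-4 + 1·0 + 3·0 = 0
  col δ: 3·-4 + 2·0 + 2·3 + 1·0 + 3·2 = 0

y = (P0:3, P1:2, P2:2, P3:1, P4:3)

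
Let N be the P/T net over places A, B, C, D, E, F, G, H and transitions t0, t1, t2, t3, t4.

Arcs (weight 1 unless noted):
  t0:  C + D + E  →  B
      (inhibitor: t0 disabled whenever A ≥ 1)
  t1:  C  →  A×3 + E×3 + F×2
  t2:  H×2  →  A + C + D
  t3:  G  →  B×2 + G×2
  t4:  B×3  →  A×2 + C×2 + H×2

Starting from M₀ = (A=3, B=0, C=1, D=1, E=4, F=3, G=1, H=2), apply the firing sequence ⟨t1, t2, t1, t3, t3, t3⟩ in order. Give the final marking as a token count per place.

step 1: fire t1:  (A=3, B=0, C=1, D=1, E=4, F=3, G=1, H=2) → (A=6, B=0, C=0, D=1, E=7, F=5, G=1, H=2)
step 2: fire t2:  (A=6, B=0, C=0, D=1, E=7, F=5, G=1, H=2) → (A=7, B=0, C=1, D=2, E=7, F=5, G=1, H=0)
step 3: fire t1:  (A=7, B=0, C=1, D=2, E=7, F=5, G=1, H=0) → (A=10, B=0, C=0, D=2, E=10, F=7, G=1, H=0)
step 4: fire t3:  (A=10, B=0, C=0, D=2, E=10, F=7, G=1, H=0) → (A=10, B=2, C=0, D=2, E=10, F=7, G=2, H=0)
step 5: fire t3:  (A=10, B=2, C=0, D=2, E=10, F=7, G=2, H=0) → (A=10, B=4, C=0, D=2, E=10, F=7, G=3, H=0)
step 6: fire t3:  (A=10, B=4, C=0, D=2, E=10, F=7, G=3, H=0) → (A=10, B=6, C=0, D=2, E=10, F=7, G=4, H=0)

(A=10, B=6, C=0, D=2, E=10, F=7, G=4, H=0)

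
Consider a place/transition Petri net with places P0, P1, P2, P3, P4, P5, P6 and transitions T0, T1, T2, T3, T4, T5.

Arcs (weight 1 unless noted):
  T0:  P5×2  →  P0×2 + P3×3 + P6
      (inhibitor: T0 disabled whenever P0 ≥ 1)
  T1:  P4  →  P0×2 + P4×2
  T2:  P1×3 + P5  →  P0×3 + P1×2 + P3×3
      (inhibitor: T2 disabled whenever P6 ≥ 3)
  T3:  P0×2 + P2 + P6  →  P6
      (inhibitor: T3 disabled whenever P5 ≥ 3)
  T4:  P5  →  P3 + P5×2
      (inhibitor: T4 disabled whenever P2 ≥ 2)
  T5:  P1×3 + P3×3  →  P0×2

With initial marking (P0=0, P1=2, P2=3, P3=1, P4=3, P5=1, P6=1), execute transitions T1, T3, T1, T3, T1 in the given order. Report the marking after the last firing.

step 1: fire T1:  (P0=0, P1=2, P2=3, P3=1, P4=3, P5=1, P6=1) → (P0=2, P1=2, P2=3, P3=1, P4=4, P5=1, P6=1)
step 2: fire T3:  (P0=2, P1=2, P2=3, P3=1, P4=4, P5=1, P6=1) → (P0=0, P1=2, P2=2, P3=1, P4=4, P5=1, P6=1)
step 3: fire T1:  (P0=0, P1=2, P2=2, P3=1, P4=4, P5=1, P6=1) → (P0=2, P1=2, P2=2, P3=1, P4=5, P5=1, P6=1)
step 4: fire T3:  (P0=2, P1=2, P2=2, P3=1, P4=5, P5=1, P6=1) → (P0=0, P1=2, P2=1, P3=1, P4=5, P5=1, P6=1)
step 5: fire T1:  (P0=0, P1=2, P2=1, P3=1, P4=5, P5=1, P6=1) → (P0=2, P1=2, P2=1, P3=1, P4=6, P5=1, P6=1)

(P0=2, P1=2, P2=1, P3=1, P4=6, P5=1, P6=1)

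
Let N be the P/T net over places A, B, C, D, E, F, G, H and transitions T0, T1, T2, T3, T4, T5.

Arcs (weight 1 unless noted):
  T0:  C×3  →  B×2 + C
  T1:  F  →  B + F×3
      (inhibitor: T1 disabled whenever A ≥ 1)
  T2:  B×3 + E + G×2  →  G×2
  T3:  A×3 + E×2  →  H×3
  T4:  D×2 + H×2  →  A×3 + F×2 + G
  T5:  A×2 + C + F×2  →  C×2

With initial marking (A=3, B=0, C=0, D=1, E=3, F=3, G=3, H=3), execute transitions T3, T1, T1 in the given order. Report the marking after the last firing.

(A=0, B=2, C=0, D=1, E=1, F=7, G=3, H=6)

step 1: fire T3:  (A=3, B=0, C=0, D=1, E=3, F=3, G=3, H=3) → (A=0, B=0, C=0, D=1, E=1, F=3, G=3, H=6)
step 2: fire T1:  (A=0, B=0, C=0, D=1, E=1, F=3, G=3, H=6) → (A=0, B=1, C=0, D=1, E=1, F=5, G=3, H=6)
step 3: fire T1:  (A=0, B=1, C=0, D=1, E=1, F=5, G=3, H=6) → (A=0, B=2, C=0, D=1, E=1, F=7, G=3, H=6)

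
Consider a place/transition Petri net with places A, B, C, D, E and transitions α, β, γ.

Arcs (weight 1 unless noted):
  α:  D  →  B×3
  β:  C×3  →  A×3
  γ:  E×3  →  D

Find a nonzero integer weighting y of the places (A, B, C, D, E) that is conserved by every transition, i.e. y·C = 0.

Incidence matrix C (rows=places, cols=transitions):
        α    β    γ
    A   0    3    0
    B   3    0    0
    C   0   -3    0
    D  -1    0    1
    E   0    0   -3

Candidate y = [1, 0, 1, 0, 0]; check y·C column-wise:
  col α: 1·0 + 0·3 + 1·0 + 0·-1 = 0
  col β: 1·3 + 1·-3 = 0
  col γ: 1·0 + 1·0 + 0·1 + 0·-3 = 0

y = (A:1, B:0, C:1, D:0, E:0)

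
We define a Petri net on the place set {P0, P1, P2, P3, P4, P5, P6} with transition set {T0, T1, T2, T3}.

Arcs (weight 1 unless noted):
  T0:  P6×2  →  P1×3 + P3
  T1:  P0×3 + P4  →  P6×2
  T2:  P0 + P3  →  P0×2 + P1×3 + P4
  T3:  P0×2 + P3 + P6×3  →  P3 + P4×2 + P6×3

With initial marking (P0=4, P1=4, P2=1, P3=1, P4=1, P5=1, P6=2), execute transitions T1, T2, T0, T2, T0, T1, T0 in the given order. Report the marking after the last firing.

(P0=0, P1=19, P2=1, P3=2, P4=1, P5=1, P6=0)

step 1: fire T1:  (P0=4, P1=4, P2=1, P3=1, P4=1, P5=1, P6=2) → (P0=1, P1=4, P2=1, P3=1, P4=0, P5=1, P6=4)
step 2: fire T2:  (P0=1, P1=4, P2=1, P3=1, P4=0, P5=1, P6=4) → (P0=2, P1=7, P2=1, P3=0, P4=1, P5=1, P6=4)
step 3: fire T0:  (P0=2, P1=7, P2=1, P3=0, P4=1, P5=1, P6=4) → (P0=2, P1=10, P2=1, P3=1, P4=1, P5=1, P6=2)
step 4: fire T2:  (P0=2, P1=10, P2=1, P3=1, P4=1, P5=1, P6=2) → (P0=3, P1=13, P2=1, P3=0, P4=2, P5=1, P6=2)
step 5: fire T0:  (P0=3, P1=13, P2=1, P3=0, P4=2, P5=1, P6=2) → (P0=3, P1=16, P2=1, P3=1, P4=2, P5=1, P6=0)
step 6: fire T1:  (P0=3, P1=16, P2=1, P3=1, P4=2, P5=1, P6=0) → (P0=0, P1=16, P2=1, P3=1, P4=1, P5=1, P6=2)
step 7: fire T0:  (P0=0, P1=16, P2=1, P3=1, P4=1, P5=1, P6=2) → (P0=0, P1=19, P2=1, P3=2, P4=1, P5=1, P6=0)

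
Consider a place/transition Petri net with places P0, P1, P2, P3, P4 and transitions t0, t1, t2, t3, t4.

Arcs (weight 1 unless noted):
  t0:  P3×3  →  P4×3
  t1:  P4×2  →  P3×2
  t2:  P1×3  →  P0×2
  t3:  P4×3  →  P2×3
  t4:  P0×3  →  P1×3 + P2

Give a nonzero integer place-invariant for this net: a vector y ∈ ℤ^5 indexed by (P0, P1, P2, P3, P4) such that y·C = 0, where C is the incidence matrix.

y = (P0:3, P1:2, P2:3, P3:3, P4:3)

Incidence matrix C (rows=places, cols=transitions):
       t0   t1   t2   t3   t4
   P0   0    0    2    0   -3
   P1   0    0   -3    0    3
   P2   0    0    0    3    1
   P3  -3    2    0    0    0
   P4   3   -2    0   -3    0

Candidate y = [3, 2, 3, 3, 3]; check y·C column-wise:
  col t0: 3·0 + 2·0 + 3·0 + 3·-3 + 3·3 = 0
  col t1: 3·0 + 2·0 + 3·0 + 3·2 + 3·-2 = 0
  col t2: 3·2 + 2·-3 + 3·0 + 3·0 + 3·0 = 0
  col t3: 3·0 + 2·0 + 3·3 + 3·0 + 3·-3 = 0
  col t4: 3·-3 + 2·3 + 3·1 + 3·0 + 3·0 = 0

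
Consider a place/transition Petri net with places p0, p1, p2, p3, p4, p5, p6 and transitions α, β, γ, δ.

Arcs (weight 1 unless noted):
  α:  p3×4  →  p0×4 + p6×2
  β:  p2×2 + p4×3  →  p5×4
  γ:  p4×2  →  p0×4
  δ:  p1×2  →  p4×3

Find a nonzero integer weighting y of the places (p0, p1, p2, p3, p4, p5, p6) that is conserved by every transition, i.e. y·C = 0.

Incidence matrix C (rows=places, cols=transitions):
        α    β    γ    δ
   p0   4    0    4    0
   p1   0    0    0   -2
   p2   0   -2    0    0
   p3  -4    0    0    0
   p4   0   -3   -2    3
   p5   0    4    0    0
   p6   2    0    0    0

Candidate y = [1, 3, -3, 1, 2, 0, 0]; check y·C column-wise:
  col α: 1·4 + 3·0 + -3·0 + 1·-4 + 2·0 + 0·2 = 0
  col β: 1·0 + 3·0 + -3·-2 + 1·0 + 2·-3 + 0·4 = 0
  col γ: 1·4 + 3·0 + -3·0 + 1·0 + 2·-2 = 0
  col δ: 1·0 + 3·-2 + -3·0 + 1·0 + 2·3 = 0

y = (p0:1, p1:3, p2:-3, p3:1, p4:2, p5:0, p6:0)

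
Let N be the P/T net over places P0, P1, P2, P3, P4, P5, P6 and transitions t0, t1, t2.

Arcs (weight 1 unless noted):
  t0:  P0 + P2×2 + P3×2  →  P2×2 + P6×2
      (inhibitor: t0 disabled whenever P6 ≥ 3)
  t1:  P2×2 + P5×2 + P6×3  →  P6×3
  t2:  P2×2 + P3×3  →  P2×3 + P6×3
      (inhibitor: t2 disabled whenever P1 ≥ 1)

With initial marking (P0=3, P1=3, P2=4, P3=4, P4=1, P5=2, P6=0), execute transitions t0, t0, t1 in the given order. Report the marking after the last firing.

(P0=1, P1=3, P2=2, P3=0, P4=1, P5=0, P6=4)

step 1: fire t0:  (P0=3, P1=3, P2=4, P3=4, P4=1, P5=2, P6=0) → (P0=2, P1=3, P2=4, P3=2, P4=1, P5=2, P6=2)
step 2: fire t0:  (P0=2, P1=3, P2=4, P3=2, P4=1, P5=2, P6=2) → (P0=1, P1=3, P2=4, P3=0, P4=1, P5=2, P6=4)
step 3: fire t1:  (P0=1, P1=3, P2=4, P3=0, P4=1, P5=2, P6=4) → (P0=1, P1=3, P2=2, P3=0, P4=1, P5=0, P6=4)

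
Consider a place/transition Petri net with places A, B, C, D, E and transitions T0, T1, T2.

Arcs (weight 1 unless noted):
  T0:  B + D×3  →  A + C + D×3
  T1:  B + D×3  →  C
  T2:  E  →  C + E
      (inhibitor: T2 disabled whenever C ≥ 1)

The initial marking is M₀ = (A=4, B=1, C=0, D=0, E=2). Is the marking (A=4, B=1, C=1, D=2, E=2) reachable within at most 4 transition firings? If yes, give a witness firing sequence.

depth 0: 1 marking
depth 1: 2 markings reached so far
depth 2: 2 markings reached so far
(frontier empty at depth 2; search complete)
target is not among the 2 markings reachable within 4 steps

NO — not reachable within 4 firings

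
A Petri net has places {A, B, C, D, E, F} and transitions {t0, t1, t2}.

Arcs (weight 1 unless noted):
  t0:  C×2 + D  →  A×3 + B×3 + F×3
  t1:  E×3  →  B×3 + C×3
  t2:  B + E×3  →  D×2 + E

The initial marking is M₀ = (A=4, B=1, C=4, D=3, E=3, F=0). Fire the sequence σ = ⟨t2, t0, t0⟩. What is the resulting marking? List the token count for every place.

step 1: fire t2:  (A=4, B=1, C=4, D=3, E=3, F=0) → (A=4, B=0, C=4, D=5, E=1, F=0)
step 2: fire t0:  (A=4, B=0, C=4, D=5, E=1, F=0) → (A=7, B=3, C=2, D=4, E=1, F=3)
step 3: fire t0:  (A=7, B=3, C=2, D=4, E=1, F=3) → (A=10, B=6, C=0, D=3, E=1, F=6)

(A=10, B=6, C=0, D=3, E=1, F=6)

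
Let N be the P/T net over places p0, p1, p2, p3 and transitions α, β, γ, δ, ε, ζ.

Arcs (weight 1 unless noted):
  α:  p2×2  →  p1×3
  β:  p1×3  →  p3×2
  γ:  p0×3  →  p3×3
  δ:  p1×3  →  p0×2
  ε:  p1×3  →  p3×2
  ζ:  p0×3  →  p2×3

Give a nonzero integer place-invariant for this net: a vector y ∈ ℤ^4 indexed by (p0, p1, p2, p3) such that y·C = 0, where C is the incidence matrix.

y = (p0:3, p1:2, p2:3, p3:3)

Incidence matrix C (rows=places, cols=transitions):
        α    β    γ    δ    ε    ζ
   p0   0    0   -3    2    0   -3
   p1   3   -3    0   -3   -3    0
   p2  -2    0    0    0    0    3
   p3   0    2    3    0    2    0

Candidate y = [3, 2, 3, 3]; check y·C column-wise:
  col α: 3·0 + 2·3 + 3·-2 + 3·0 = 0
  col β: 3·0 + 2·-3 + 3·0 + 3·2 = 0
  col γ: 3·-3 + 2·0 + 3·0 + 3·3 = 0
  col δ: 3·2 + 2·-3 + 3·0 + 3·0 = 0
  col ε: 3·0 + 2·-3 + 3·0 + 3·2 = 0
  col ζ: 3·-3 + 2·0 + 3·3 + 3·0 = 0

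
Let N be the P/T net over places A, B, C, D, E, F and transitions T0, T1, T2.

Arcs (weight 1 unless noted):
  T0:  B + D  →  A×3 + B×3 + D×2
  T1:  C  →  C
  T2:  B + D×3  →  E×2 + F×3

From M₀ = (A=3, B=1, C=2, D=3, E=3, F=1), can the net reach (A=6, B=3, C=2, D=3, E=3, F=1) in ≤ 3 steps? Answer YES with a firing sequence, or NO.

depth 0: 1 marking
depth 1: 3 markings reached so far
depth 2: 5 markings reached so far
depth 3: 7 markings reached so far
target is not among the 7 markings reachable within 3 steps

NO — not reachable within 3 firings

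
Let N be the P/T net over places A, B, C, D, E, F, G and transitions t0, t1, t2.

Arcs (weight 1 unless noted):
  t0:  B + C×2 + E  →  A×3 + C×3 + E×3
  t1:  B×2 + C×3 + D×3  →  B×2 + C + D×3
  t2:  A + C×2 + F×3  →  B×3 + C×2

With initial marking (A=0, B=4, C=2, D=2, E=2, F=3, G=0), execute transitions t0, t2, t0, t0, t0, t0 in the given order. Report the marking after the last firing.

step 1: fire t0:  (A=0, B=4, C=2, D=2, E=2, F=3, G=0) → (A=3, B=3, C=3, D=2, E=4, F=3, G=0)
step 2: fire t2:  (A=3, B=3, C=3, D=2, E=4, F=3, G=0) → (A=2, B=6, C=3, D=2, E=4, F=0, G=0)
step 3: fire t0:  (A=2, B=6, C=3, D=2, E=4, F=0, G=0) → (A=5, B=5, C=4, D=2, E=6, F=0, G=0)
step 4: fire t0:  (A=5, B=5, C=4, D=2, E=6, F=0, G=0) → (A=8, B=4, C=5, D=2, E=8, F=0, G=0)
step 5: fire t0:  (A=8, B=4, C=5, D=2, E=8, F=0, G=0) → (A=11, B=3, C=6, D=2, E=10, F=0, G=0)
step 6: fire t0:  (A=11, B=3, C=6, D=2, E=10, F=0, G=0) → (A=14, B=2, C=7, D=2, E=12, F=0, G=0)

(A=14, B=2, C=7, D=2, E=12, F=0, G=0)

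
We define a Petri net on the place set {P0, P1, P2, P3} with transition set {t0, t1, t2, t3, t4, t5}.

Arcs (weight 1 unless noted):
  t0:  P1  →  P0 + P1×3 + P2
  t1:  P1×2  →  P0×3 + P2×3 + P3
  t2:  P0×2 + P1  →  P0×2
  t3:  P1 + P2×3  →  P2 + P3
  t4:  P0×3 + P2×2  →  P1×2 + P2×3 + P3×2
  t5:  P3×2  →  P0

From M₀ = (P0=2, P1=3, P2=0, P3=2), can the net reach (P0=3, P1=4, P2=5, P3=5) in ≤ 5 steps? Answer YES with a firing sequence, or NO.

YES — reachable via ⟨t0, t1, t2, t4⟩ (4 firings)

step 1: fire t0:  (P0=2, P1=3, P2=0, P3=2) → (P0=3, P1=5, P2=1, P3=2)
step 2: fire t1:  (P0=3, P1=5, P2=1, P3=2) → (P0=6, P1=3, P2=4, P3=3)
step 3: fire t2:  (P0=6, P1=3, P2=4, P3=3) → (P0=6, P1=2, P2=4, P3=3)
step 4: fire t4:  (P0=6, P1=2, P2=4, P3=3) → (P0=3, P1=4, P2=5, P3=5)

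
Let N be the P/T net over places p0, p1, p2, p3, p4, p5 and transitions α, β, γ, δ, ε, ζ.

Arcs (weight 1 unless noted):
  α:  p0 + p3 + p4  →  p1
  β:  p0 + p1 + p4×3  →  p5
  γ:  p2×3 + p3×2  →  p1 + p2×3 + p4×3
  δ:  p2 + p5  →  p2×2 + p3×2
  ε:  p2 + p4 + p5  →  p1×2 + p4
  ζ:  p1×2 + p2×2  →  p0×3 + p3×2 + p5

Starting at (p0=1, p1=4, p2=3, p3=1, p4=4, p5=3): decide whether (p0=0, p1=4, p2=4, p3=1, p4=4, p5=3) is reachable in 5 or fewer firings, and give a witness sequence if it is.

YES — reachable via ⟨β, δ, γ⟩ (3 firings)

step 1: fire β:  (p0=1, p1=4, p2=3, p3=1, p4=4, p5=3) → (p0=0, p1=3, p2=3, p3=1, p4=1, p5=4)
step 2: fire δ:  (p0=0, p1=3, p2=3, p3=1, p4=1, p5=4) → (p0=0, p1=3, p2=4, p3=3, p4=1, p5=3)
step 3: fire γ:  (p0=0, p1=3, p2=4, p3=3, p4=1, p5=3) → (p0=0, p1=4, p2=4, p3=1, p4=4, p5=3)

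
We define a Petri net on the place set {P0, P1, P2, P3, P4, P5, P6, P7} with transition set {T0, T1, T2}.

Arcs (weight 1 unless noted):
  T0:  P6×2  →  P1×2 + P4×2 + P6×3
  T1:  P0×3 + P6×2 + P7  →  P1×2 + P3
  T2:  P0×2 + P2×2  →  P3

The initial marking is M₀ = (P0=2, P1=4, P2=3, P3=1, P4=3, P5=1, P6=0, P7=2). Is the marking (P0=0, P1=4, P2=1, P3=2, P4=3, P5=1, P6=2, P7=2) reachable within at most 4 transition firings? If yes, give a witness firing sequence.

NO — not reachable within 4 firings

depth 0: 1 marking
depth 1: 2 markings reached so far
depth 2: 2 markings reached so far
(frontier empty at depth 2; search complete)
target is not among the 2 markings reachable within 4 steps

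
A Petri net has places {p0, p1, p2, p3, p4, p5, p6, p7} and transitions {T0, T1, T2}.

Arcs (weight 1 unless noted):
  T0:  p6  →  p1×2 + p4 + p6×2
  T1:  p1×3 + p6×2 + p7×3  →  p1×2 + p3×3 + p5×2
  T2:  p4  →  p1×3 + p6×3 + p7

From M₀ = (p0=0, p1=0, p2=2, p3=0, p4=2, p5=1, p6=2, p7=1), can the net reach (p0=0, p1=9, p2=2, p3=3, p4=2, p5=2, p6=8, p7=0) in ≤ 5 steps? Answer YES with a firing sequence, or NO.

depth 0: 1 marking
depth 1: 3 markings reached so far
depth 2: 6 markings reached so far
depth 3: 10 markings reached so far
depth 4: 15 markings reached so far
depth 5: 21 markings reached so far
target is not among the 21 markings reachable within 5 steps

NO — not reachable within 5 firings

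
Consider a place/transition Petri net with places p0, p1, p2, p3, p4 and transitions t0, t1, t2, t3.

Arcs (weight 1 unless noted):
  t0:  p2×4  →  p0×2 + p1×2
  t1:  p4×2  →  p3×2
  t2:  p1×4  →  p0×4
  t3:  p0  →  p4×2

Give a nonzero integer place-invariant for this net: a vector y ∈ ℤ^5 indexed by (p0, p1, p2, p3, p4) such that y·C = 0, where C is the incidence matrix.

y = (p0:2, p1:2, p2:2, p3:1, p4:1)

Incidence matrix C (rows=places, cols=transitions):
       t0   t1   t2   t3
   p0   2    0    4   -1
   p1   2    0   -4    0
   p2  -4    0    0    0
   p3   0    2    0    0
   p4   0   -2    0    2

Candidate y = [2, 2, 2, 1, 1]; check y·C column-wise:
  col t0: 2·2 + 2·2 + 2·-4 + 1·0 + 1·0 = 0
  col t1: 2·0 + 2·0 + 2·0 + 1·2 + 1·-2 = 0
  col t2: 2·4 + 2·-4 + 2·0 + 1·0 + 1·0 = 0
  col t3: 2·-1 + 2·0 + 2·0 + 1·0 + 1·2 = 0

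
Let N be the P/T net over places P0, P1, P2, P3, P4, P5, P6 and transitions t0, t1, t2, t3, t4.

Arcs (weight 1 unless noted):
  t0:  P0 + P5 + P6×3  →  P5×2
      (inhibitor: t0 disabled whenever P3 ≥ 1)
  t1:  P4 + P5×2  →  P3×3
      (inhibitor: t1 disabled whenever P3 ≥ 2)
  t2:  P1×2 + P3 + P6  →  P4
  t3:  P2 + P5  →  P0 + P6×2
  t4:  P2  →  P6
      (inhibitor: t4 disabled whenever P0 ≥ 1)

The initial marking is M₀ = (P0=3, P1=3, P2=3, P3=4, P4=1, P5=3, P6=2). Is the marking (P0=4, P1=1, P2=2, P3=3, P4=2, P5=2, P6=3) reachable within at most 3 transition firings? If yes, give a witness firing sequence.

step 1: fire t2:  (P0=3, P1=3, P2=3, P3=4, P4=1, P5=3, P6=2) → (P0=3, P1=1, P2=3, P3=3, P4=2, P5=3, P6=1)
step 2: fire t3:  (P0=3, P1=1, P2=3, P3=3, P4=2, P5=3, P6=1) → (P0=4, P1=1, P2=2, P3=3, P4=2, P5=2, P6=3)

YES — reachable via ⟨t2, t3⟩ (2 firings)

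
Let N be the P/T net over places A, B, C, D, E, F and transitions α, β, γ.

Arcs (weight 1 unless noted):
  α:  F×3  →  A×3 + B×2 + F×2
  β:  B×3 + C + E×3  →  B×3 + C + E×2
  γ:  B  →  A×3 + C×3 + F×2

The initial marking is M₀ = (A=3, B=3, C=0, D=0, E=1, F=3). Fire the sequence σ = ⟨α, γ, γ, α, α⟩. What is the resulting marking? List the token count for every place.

(A=18, B=7, C=6, D=0, E=1, F=4)

step 1: fire α:  (A=3, B=3, C=0, D=0, E=1, F=3) → (A=6, B=5, C=0, D=0, E=1, F=2)
step 2: fire γ:  (A=6, B=5, C=0, D=0, E=1, F=2) → (A=9, B=4, C=3, D=0, E=1, F=4)
step 3: fire γ:  (A=9, B=4, C=3, D=0, E=1, F=4) → (A=12, B=3, C=6, D=0, E=1, F=6)
step 4: fire α:  (A=12, B=3, C=6, D=0, E=1, F=6) → (A=15, B=5, C=6, D=0, E=1, F=5)
step 5: fire α:  (A=15, B=5, C=6, D=0, E=1, F=5) → (A=18, B=7, C=6, D=0, E=1, F=4)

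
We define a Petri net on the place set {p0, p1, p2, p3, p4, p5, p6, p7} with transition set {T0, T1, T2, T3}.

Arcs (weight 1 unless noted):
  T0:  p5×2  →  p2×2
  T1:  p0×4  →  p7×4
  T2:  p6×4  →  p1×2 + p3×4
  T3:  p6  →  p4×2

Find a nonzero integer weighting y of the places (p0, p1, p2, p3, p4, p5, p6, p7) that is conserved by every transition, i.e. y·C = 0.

Incidence matrix C (rows=places, cols=transitions):
       T0   T1   T2   T3
   p0   0   -4    0    0
   p1   0    0    2    0
   p2   2    0    0    0
   p3   0    0    4    0
   p4   0    0    0    2
   p5  -2    0    0    0
   p6   0    0   -4   -1
   p7   0    4    0    0

Candidate y = [0, 2, 0, -1, 0, 0, 0, 0]; check y·C column-wise:
  col T0: 2·0 + 0·2 + -1·0 + 0·-2 = 0
  col T1: 0·-4 + 2·0 + -1·0 + 0·4 = 0
  col T2: 2·2 + -1·4 + 0·-4 = 0
  col T3: 2·0 + -1·0 + 0·2 + 0·-1 = 0

y = (p0:0, p1:2, p2:0, p3:-1, p4:0, p5:0, p6:0, p7:0)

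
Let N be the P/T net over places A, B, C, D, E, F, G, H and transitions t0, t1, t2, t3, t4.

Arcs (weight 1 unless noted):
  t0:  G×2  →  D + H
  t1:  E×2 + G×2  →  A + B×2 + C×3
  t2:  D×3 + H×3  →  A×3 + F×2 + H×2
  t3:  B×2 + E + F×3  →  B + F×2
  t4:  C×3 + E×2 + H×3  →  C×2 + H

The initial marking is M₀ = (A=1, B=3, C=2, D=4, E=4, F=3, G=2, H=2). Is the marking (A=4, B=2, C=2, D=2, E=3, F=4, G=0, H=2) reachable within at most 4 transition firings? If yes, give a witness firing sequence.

YES — reachable via ⟨t0, t2, t3⟩ (3 firings)

step 1: fire t0:  (A=1, B=3, C=2, D=4, E=4, F=3, G=2, H=2) → (A=1, B=3, C=2, D=5, E=4, F=3, G=0, H=3)
step 2: fire t2:  (A=1, B=3, C=2, D=5, E=4, F=3, G=0, H=3) → (A=4, B=3, C=2, D=2, E=4, F=5, G=0, H=2)
step 3: fire t3:  (A=4, B=3, C=2, D=2, E=4, F=5, G=0, H=2) → (A=4, B=2, C=2, D=2, E=3, F=4, G=0, H=2)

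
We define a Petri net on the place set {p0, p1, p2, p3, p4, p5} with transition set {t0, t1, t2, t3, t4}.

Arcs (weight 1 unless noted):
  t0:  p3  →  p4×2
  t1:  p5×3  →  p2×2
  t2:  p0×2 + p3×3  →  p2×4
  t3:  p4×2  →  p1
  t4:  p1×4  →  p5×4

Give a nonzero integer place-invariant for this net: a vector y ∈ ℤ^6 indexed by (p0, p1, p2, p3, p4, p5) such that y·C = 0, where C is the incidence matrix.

Incidence matrix C (rows=places, cols=transitions):
       t0   t1   t2   t3   t4
   p0   0    0   -2    0    0
   p1   0    0    0    1   -4
   p2   0    2    4    0    0
   p3  -1    0   -3    0    0
   p4   2    0    0   -2    0
   p5   0   -3    0    0    4

Candidate y = [3, 2, 3, 2, 1, 2]; check y·C column-wise:
  col t0: 3·0 + 2·0 + 3·0 + 2·-1 + 1·2 + 2·0 = 0
  col t1: 3·0 + 2·0 + 3·2 + 2·0 + 1·0 + 2·-3 = 0
  col t2: 3·-2 + 2·0 + 3·4 + 2·-3 + 1·0 + 2·0 = 0
  col t3: 3·0 + 2·1 + 3·0 + 2·0 + 1·-2 + 2·0 = 0
  col t4: 3·0 + 2·-4 + 3·0 + 2·0 + 1·0 + 2·4 = 0

y = (p0:3, p1:2, p2:3, p3:2, p4:1, p5:2)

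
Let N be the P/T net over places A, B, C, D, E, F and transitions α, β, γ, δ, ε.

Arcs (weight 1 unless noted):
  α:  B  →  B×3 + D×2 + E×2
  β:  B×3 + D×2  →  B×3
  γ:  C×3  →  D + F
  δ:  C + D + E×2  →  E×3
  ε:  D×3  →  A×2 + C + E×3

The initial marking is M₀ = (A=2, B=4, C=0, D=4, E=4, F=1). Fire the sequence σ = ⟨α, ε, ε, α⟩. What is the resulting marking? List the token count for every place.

step 1: fire α:  (A=2, B=4, C=0, D=4, E=4, F=1) → (A=2, B=6, C=0, D=6, E=6, F=1)
step 2: fire ε:  (A=2, B=6, C=0, D=6, E=6, F=1) → (A=4, B=6, C=1, D=3, E=9, F=1)
step 3: fire ε:  (A=4, B=6, C=1, D=3, E=9, F=1) → (A=6, B=6, C=2, D=0, E=12, F=1)
step 4: fire α:  (A=6, B=6, C=2, D=0, E=12, F=1) → (A=6, B=8, C=2, D=2, E=14, F=1)

(A=6, B=8, C=2, D=2, E=14, F=1)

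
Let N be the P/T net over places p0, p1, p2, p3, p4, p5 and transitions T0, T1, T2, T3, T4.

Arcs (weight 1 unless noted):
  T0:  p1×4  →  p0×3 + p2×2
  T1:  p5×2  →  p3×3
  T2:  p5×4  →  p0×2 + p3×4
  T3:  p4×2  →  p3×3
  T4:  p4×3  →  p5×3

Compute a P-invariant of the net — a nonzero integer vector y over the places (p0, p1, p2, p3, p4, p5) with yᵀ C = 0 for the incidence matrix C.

Incidence matrix C (rows=places, cols=transitions):
       T0   T1   T2   T3   T4
   p0   3    0    2    0    0
   p1  -4    0    0    0    0
   p2   2    0    0    0    0
   p3   0    3    4    3    0
   p4   0    0    0   -2   -3
   p5   0   -2   -4    0    3

Candidate y = [0, 1, 2, 0, 0, 0]; check y·C column-wise:
  col T0: 0·3 + 1·-4 + 2·2 = 0
  col T1: 1·0 + 2·0 + 0·3 + 0·-2 = 0
  col T2: 0·2 + 1·0 + 2·0 + 0·4 + 0·-4 = 0
  col T3: 1·0 + 2·0 + 0·3 + 0·-2 = 0
  col T4: 1·0 + 2·0 + 0·-3 + 0·3 = 0

y = (p0:0, p1:1, p2:2, p3:0, p4:0, p5:0)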